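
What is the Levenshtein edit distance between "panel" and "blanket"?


Word 1: "panel" (length 5)
Word 2: "blanket" (length 7)
One optimal edit sequence (insert/delete/substitute each cost 1):
  1. insert 'b'  (+1)
  2. substitute 'p' -> 'l'  (+1)
  3. keep 'a'
  4. keep 'n'
  5. insert 'k'  (+1)
  6. keep 'e'
  7. substitute 'l' -> 't'  (+1)
Total edit operations: 4
Edit distance = 4


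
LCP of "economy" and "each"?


Word 1: "economy"
Word 2: "each"
Comparing from start:
  Pos 0: 'e' == 'e'
  Pos 1: 'c' != 'a' (stop)
LCP = "e" (length 1)


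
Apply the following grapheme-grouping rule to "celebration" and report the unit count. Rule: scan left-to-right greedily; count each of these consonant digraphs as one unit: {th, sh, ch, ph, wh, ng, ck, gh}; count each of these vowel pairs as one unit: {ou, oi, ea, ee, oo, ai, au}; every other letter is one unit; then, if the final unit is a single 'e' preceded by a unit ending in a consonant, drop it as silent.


Word: "celebration" (11 letters)
Left-to-right scan:
  (1) 'c' (letter)
  (2) 'e' (letter)
  (3) 'l' (letter)
  (4) 'e' (letter)
  (5) 'b' (letter)
  (6) 'r' (letter)
  (7) 'a' (letter)
  (8) 't' (letter)
  (9) 'i' (letter)
  (10) 'o' (letter)
  (11) 'n' (letter)
Units from scan: 11
Sound units = 11 units


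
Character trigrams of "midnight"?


Word: "midnight" (length 8)
Number of trigrams = 8 - 3 + 1 = 6
  Position 0: "mid"
  Position 1: "idn"
  Position 2: "dni"
  Position 3: "nig"
  Position 4: "igh"
  Position 5: "ght"
Trigrams = "mid", "idn", "dni", "nig", "igh", "ght"


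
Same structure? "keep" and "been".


Pattern of "keep": [0, 1, 1, 2]
Pattern of "been": [0, 1, 1, 2]
Patterns match
Same pattern = Yes


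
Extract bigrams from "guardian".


Word: "guardian" (length 8)
Number of bigrams = 8 - 2 + 1 = 7
  Position 0: "gu"
  Position 1: "ua"
  Position 2: "ar"
  Position 3: "rd"
  Position 4: "di"
  Position 5: "ia"
  Position 6: "an"
Bigrams = "gu", "ua", "ar", "rd", "di", "ia", "an"


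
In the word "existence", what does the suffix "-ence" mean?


Suffix: -ence
Example: existence = exist + -ence
Meaning = state of


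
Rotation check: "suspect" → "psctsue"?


Word: "suspect", Candidate: "psctsue"
Method: check if candidate is substring of word+word
"suspectsuspect" contains "psctsue"? No
Is rotation = No


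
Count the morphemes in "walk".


Word: "walk"
Morphemes: walk
Each morpheme carries meaning
= 1 morpheme


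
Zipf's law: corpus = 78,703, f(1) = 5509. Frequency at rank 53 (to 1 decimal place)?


Zipf's law: f(r) = f(1) / r
f(1) = 5509
f(53) = 5509 / 53
= 103.9 occurrences


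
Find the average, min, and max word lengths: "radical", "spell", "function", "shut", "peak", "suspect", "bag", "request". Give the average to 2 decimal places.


Lengths: "radical"=7, "spell"=5, "function"=8, "shut"=4, "peak"=4, "suspect"=7, "bag"=3, "request"=7
Sum = 45, Count = 8
Average = 45/8 = 5.63
= avg=5.63, min=3, max=8


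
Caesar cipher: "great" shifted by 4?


Word: "great"
Shift: 4
Each letter → (letter + shift) mod 26:
  'g' (6) + 4 = 10 → 'k'
  'r' (17) + 4 = 21 → 'v'
  'e' (4) + 4 = 8 → 'i'
  'a' (0) + 4 = 4 → 'e'
  't' (19) + 4 = 23 → 'x'
Result = "kviex"


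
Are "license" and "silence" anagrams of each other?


Word 1: "license" → sorted: ceeilns
Word 2: "silence" → sorted: ceeilns
Same letters? ceeilns == ceeilns
Anagram = Yes


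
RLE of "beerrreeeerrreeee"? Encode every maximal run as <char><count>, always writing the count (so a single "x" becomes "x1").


String: "beerrreeeerrreeee"
Scanning for consecutive runs:
  'b' x 1
  'e' x 2
  'r' x 3
  'e' x 4
  'r' x 3
  'e' x 4
RLE = "b1e2r3e4r3e4"


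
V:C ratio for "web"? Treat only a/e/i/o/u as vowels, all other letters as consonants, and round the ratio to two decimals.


Word: "web"
Vowels (a,e,i,o,u): 1
Consonants: 2
Ratio = 1/2
= 0.50


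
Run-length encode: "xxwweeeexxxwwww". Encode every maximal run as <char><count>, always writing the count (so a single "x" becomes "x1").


String: "xxwweeeexxxwwww"
Scanning for consecutive runs:
  'x' x 2
  'w' x 2
  'e' x 4
  'x' x 3
  'w' x 4
RLE = "x2w2e4x3w4"


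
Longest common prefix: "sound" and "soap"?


Word 1: "sound"
Word 2: "soap"
Comparing from start:
  Pos 0: 's' == 's'
  Pos 1: 'o' == 'o'
  Pos 2: 'u' != 'a' (stop)
LCP = "so" (length 2)


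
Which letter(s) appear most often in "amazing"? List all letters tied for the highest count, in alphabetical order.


Word: "amazing"
Letter counts:
  'a': 2
  'g': 1
  'i': 1
  'm': 1
  'n': 1
  'z': 1
Maximum count = 2
Most frequent = 'a' (2 times each)


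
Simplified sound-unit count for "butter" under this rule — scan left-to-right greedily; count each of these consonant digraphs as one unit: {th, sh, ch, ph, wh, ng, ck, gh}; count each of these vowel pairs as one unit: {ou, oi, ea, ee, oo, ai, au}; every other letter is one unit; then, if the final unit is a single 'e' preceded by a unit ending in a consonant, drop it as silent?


Word: "butter" (6 letters)
Left-to-right scan:
  1. 'b' (letter)
  2. 'u' (letter)
  3. 't' (letter)
  4. 't' (letter)
  5. 'e' (letter)
  6. 'r' (letter)
Units from scan: 6
Sound units = 6 units


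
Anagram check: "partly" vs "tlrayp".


Word 1: "partly" → sorted: alprty
Word 2: "tlrayp" → sorted: alprty
Same letters? alprty == alprty
Anagram = Yes


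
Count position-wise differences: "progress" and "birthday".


Comparing character by character (same length = 8):
  Pos 0: 'p' vs 'b' !=
  Pos 1: 'r' vs 'i' !=
  Pos 2: 'o' vs 'r' !=
  Pos 3: 'g' vs 't' !=
  Pos 4: 'r' vs 'h' !=
  Pos 5: 'e' vs 'd' !=
  Pos 6: 's' vs 'a' !=
  Pos 7: 's' vs 'y' !=
Hamming distance = 8


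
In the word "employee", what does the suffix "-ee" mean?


Suffix: -ee
Example: employee (employ + -ee)
Meaning = one who receives


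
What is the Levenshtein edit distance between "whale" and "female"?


Word 1: "whale" (length 5)
Word 2: "female" (length 6)
One optimal edit sequence (insert/delete/substitute each cost 1):
  1. insert 'f'  (+1)
  2. substitute 'w' -> 'e'  (+1)
  3. substitute 'h' -> 'm'  (+1)
  4. keep 'a'
  5. keep 'l'
  6. keep 'e'
Total edit operations: 3
Edit distance = 3


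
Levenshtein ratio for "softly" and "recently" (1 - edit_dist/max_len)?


Word 1: "softly" (length 6)
Word 2: "recently" (length 8)
One optimal edit sequence:
  1. insert 'r'  (+1)
  2. insert 'e'  (+1)
  3. substitute 's' -> 'c'  (+1)
  4. substitute 'o' -> 'e'  (+1)
  5. substitute 'f' -> 'n'  (+1)
  6. keep 't'
  7. keep 'l'
  8. keep 'y'
Edit distance = 5
Max length = max(6, 8) = 8
Similarity = 1 - 5/8
= 0.3750


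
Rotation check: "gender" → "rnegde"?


Word: "gender", Candidate: "rnegde"
Method: check if candidate is substring of word+word
"gendergender" contains "rnegde"? No
Is rotation = No


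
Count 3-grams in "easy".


Word: "easy" (length 4)
Number of 3-grams = length - 3 + 1 = 4 - 3 + 1
= 2


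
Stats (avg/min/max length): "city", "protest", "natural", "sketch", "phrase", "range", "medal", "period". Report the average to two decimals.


Lengths: "city"=4, "protest"=7, "natural"=7, "sketch"=6, "phrase"=6, "range"=5, "medal"=5, "period"=6
Sum = 46, Count = 8
Average = 46/8 = 5.75
= avg=5.75, min=4, max=7


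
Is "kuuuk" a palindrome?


Word: "kuuuk"
Reversed: "kuuuk"
Forward == Backward? kuuuk == kuuuk
Palindrome = Yes


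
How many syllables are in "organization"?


Word: "organization"
Syllable breakdown: or · gan · i · za · tion
Counting: 5 parts
= 5 syllables


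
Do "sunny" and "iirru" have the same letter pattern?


Pattern of "sunny": [0, 1, 2, 2, 3]
Pattern of "iirru": [0, 0, 1, 1, 2]
Patterns do not match
Same pattern = No


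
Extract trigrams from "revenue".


Word: "revenue" (length 7)
Number of trigrams = 7 - 3 + 1 = 5
  Position 0: "rev"
  Position 1: "eve"
  Position 2: "ven"
  Position 3: "enu"
  Position 4: "nue"
Trigrams = "rev", "eve", "ven", "enu", "nue"


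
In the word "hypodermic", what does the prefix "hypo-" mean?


Prefix: hypo-
As in: hypodermic -> hypo- + dermic
Meaning = under / below normal


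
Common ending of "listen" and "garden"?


Word 1: "listen"
Word 2: "garden"
Comparing from end:
  Pos -1: 'n' == 'n'
  Pos -2: 'e' == 'e'
  Pos -3: 't' != 'd' (stop)
LCS = "en" (length 2)


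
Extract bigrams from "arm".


Word: "arm" (length 3)
Number of bigrams = 3 - 2 + 1 = 2
  Position 0: "ar"
  Position 1: "rm"
Bigrams = "ar", "rm"


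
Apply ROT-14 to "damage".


Word: "damage"
Shift: 14
Each letter → (letter + shift) mod 26:
  'd' (3) + 14 = 17 → 'r'
  'a' (0) + 14 = 14 → 'o'
  'm' (12) + 14 = 0 → 'a'
  'a' (0) + 14 = 14 → 'o'
  'g' (6) + 14 = 20 → 'u'
  'e' (4) + 14 = 18 → 's'
Result = "roaous"


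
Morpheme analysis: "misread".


Word: "misread"
Morphemes: mis- | read
Each morpheme carries meaning
= 2 morphemes


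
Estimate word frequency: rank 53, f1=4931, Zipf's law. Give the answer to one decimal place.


Zipf's law: f(r) = f(1) / r
f(1) = 4931
f(53) = 4931 / 53
= 93.0 occurrences


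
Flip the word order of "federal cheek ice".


Original: "federal cheek ice"
Words (1..n): federal | cheek | ice
Reversed (n..1): ice | cheek | federal
Result = "ice cheek federal"


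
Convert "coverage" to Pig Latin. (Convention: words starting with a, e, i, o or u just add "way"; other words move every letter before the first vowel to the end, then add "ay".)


Word: "coverage"
Starts with consonant(s) → move to end, add 'ay'
Consonant cluster: "c"
Pig Latin = "overagecay"


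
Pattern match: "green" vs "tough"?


Pattern of "green": [0, 1, 2, 2, 3]
Pattern of "tough": [0, 1, 2, 3, 4]
Patterns do not match
Same pattern = No


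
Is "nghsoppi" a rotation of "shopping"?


Word: "shopping", Candidate: "nghsoppi"
Method: check if candidate is substring of word+word
"shoppingshopping" contains "nghsoppi"? No
Is rotation = No


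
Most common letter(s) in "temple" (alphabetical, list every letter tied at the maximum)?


Word: "temple"
Letter counts:
  'e': 2
  'l': 1
  'm': 1
  'p': 1
  't': 1
Maximum count = 2
Most frequent = 'e' (2 times each)


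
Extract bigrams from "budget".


Word: "budget" (length 6)
Number of bigrams = 6 - 2 + 1 = 5
  Position 0: "bu"
  Position 1: "ud"
  Position 2: "dg"
  Position 3: "ge"
  Position 4: "et"
Bigrams = "bu", "ud", "dg", "ge", "et"


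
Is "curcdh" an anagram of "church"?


Word 1: "church" → sorted: cchhru
Word 2: "curcdh" → sorted: ccdhru
Same letters? cchhru != ccdhru
Anagram = No


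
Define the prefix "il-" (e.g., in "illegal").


Prefix: il-
Example: illegal (il- + legal)
Meaning = not


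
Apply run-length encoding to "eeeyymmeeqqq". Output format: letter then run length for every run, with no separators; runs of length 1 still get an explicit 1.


String: "eeeyymmeeqqq"
Scanning for consecutive runs:
  'e' x 3
  'y' x 2
  'm' x 2
  'e' x 2
  'q' x 3
RLE = "e3y2m2e2q3"


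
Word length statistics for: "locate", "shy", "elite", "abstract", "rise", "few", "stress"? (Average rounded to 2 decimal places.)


Lengths: "locate"=6, "shy"=3, "elite"=5, "abstract"=8, "rise"=4, "few"=3, "stress"=6
Sum = 35, Count = 7
Average = 35/7 = 5.00
= avg=5.00, min=3, max=8


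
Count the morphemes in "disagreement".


Word: "disagreement"
Morphemes: dis- / agree / -ment
Each morpheme carries meaning
= 3 morphemes


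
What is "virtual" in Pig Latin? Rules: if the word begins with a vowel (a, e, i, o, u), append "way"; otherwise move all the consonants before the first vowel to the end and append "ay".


Word: "virtual"
Starts with consonant(s) → move to end, add 'ay'
Consonant cluster: "v"
Pig Latin = "irtualvay"


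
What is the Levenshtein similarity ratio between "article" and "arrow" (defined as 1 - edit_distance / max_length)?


Word 1: "article" (length 7)
Word 2: "arrow" (length 5)
One optimal edit sequence:
  1. keep 'a'
  2. keep 'r'
  3. delete 't'  (+1)
  4. delete 'i'  (+1)
  5. substitute 'c' -> 'r'  (+1)
  6. substitute 'l' -> 'o'  (+1)
  7. substitute 'e' -> 'w'  (+1)
Edit distance = 5
Max length = max(7, 5) = 7
Similarity = 1 - 5/7
= 0.2857


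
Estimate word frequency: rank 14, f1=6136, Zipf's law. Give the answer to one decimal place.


Zipf's law: f(r) = f(1) / r
f(1) = 6136
f(14) = 6136 / 14
= 438.3 occurrences


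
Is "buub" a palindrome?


Word: "buub"
Reversed: "buub"
Forward == Backward? buub == buub
Palindrome = Yes


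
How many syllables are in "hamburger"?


Word: "hamburger"
Syllable breakdown: ham-bur-ger
Counting: 3 parts
= 3 syllables


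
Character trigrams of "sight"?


Word: "sight" (length 5)
Number of trigrams = 5 - 3 + 1 = 3
  Position 0: "sig"
  Position 1: "igh"
  Position 2: "ght"
Trigrams = "sig", "igh", "ght"


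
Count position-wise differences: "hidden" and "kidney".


Comparing character by character (same length = 6):
  Pos 0: 'h' vs 'k' !=
  Pos 1: 'i' vs 'i' =
  Pos 2: 'd' vs 'd' =
  Pos 3: 'd' vs 'n' !=
  Pos 4: 'e' vs 'e' =
  Pos 5: 'n' vs 'y' !=
Hamming distance = 3


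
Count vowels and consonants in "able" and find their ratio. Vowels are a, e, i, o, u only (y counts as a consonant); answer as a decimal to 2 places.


Word: "able"
Vowels (a,e,i,o,u): 2
Consonants: 2
Ratio = 2/2
= 1.00


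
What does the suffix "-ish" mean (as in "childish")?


Suffix: -ish
Example: childish = child + -ish
Meaning = somewhat / having the qualities of


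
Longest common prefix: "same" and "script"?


Word 1: "same"
Word 2: "script"
Comparing from start:
  Pos 0: 's' == 's'
  Pos 1: 'a' != 'c' (stop)
LCP = "s" (length 1)


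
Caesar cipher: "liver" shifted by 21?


Word: "liver"
Shift: 21
Each letter → (letter + shift) mod 26:
  'l' (11) + 21 = 6 → 'g'
  'i' (8) + 21 = 3 → 'd'
  'v' (21) + 21 = 16 → 'q'
  'e' (4) + 21 = 25 → 'z'
  'r' (17) + 21 = 12 → 'm'
Result = "gdqzm"


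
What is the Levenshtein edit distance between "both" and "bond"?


Word 1: "both" (length 4)
Word 2: "bond" (length 4)
One optimal edit sequence (insert/delete/substitute each cost 1):
  1. keep 'b'
  2. keep 'o'
  3. substitute 't' -> 'n'  (+1)
  4. substitute 'h' -> 'd'  (+1)
Total edit operations: 2
Edit distance = 2


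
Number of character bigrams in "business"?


Word: "business" (length 8)
Number of 2-grams = length - 2 + 1 = 8 - 2 + 1
= 7


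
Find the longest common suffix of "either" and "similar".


Word 1: "either"
Word 2: "similar"
Comparing from end:
  Pos -1: 'r' == 'r'
  Pos -2: 'e' != 'a' (stop)
LCS = "r" (length 1)


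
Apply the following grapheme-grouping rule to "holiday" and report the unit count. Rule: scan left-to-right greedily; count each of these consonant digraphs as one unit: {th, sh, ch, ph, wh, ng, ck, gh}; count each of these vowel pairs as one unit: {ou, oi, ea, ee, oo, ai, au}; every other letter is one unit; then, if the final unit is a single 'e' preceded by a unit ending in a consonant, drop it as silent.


Word: "holiday" (7 letters)
Left-to-right scan:
  (1) 'h' (letter)
  (2) 'o' (letter)
  (3) 'l' (letter)
  (4) 'i' (letter)
  (5) 'd' (letter)
  (6) 'a' (letter)
  (7) 'y' (letter)
Units from scan: 7
Sound units = 7 units


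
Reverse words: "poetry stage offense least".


Original: "poetry stage offense least"
Words (1..n): poetry | stage | offense | least
Reversed (n..1): least | offense | stage | poetry
Result = "least offense stage poetry"


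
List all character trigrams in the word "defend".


Word: "defend" (length 6)
Number of trigrams = 6 - 3 + 1 = 4
  Position 0: "def"
  Position 1: "efe"
  Position 2: "fen"
  Position 3: "end"
Trigrams = "def", "efe", "fen", "end"


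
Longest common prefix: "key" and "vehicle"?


Word 1: "key"
Word 2: "vehicle"
Comparing from start:
  Pos 0: 'k' != 'v' (stop)
LCP = "" (length 0)


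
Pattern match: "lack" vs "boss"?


Pattern of "lack": [0, 1, 2, 3]
Pattern of "boss": [0, 1, 2, 2]
Patterns do not match
Same pattern = No


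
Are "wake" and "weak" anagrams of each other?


Word 1: "wake" → sorted: aekw
Word 2: "weak" → sorted: aekw
Same letters? aekw == aekw
Anagram = Yes


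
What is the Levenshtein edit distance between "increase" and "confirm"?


Word 1: "increase" (length 8)
Word 2: "confirm" (length 7)
One optimal edit sequence (insert/delete/substitute each cost 1):
  1. delete 'i'  (+1)
  2. substitute 'n' -> 'c'  (+1)
  3. substitute 'c' -> 'o'  (+1)
  4. substitute 'r' -> 'n'  (+1)
  5. substitute 'e' -> 'f'  (+1)
  6. substitute 'a' -> 'i'  (+1)
  7. substitute 's' -> 'r'  (+1)
  8. substitute 'e' -> 'm'  (+1)
Total edit operations: 8
Edit distance = 8


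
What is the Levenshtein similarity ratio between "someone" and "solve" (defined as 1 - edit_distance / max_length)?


Word 1: "someone" (length 7)
Word 2: "solve" (length 5)
One optimal edit sequence:
  1. keep 's'
  2. keep 'o'
  3. delete 'm'  (+1)
  4. delete 'e'  (+1)
  5. substitute 'o' -> 'l'  (+1)
  6. substitute 'n' -> 'v'  (+1)
  7. keep 'e'
Edit distance = 4
Max length = max(7, 5) = 7
Similarity = 1 - 4/7
= 0.4286


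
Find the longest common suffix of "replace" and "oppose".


Word 1: "replace"
Word 2: "oppose"
Comparing from end:
  Pos -1: 'e' == 'e'
  Pos -2: 'c' != 's' (stop)
LCS = "e" (length 1)


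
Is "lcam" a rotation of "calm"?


Word: "calm", Candidate: "lcam"
Method: check if candidate is substring of word+word
"calmcalm" contains "lcam"? No
Is rotation = No


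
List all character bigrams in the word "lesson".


Word: "lesson" (length 6)
Number of bigrams = 6 - 2 + 1 = 5
  Position 0: "le"
  Position 1: "es"
  Position 2: "ss"
  Position 3: "so"
  Position 4: "on"
Bigrams = "le", "es", "ss", "so", "on"


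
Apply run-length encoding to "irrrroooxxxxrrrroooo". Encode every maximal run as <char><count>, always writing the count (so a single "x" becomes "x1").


String: "irrrroooxxxxrrrroooo"
Scanning for consecutive runs:
  'i' x 1
  'r' x 4
  'o' x 3
  'x' x 4
  'r' x 4
  'o' x 4
RLE = "i1r4o3x4r4o4"


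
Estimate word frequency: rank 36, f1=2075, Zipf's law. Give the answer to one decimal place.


Zipf's law: f(r) = f(1) / r
f(1) = 2075
f(36) = 2075 / 36
= 57.6 occurrences


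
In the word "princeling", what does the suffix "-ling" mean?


Suffix: -ling
Example: princeling = prince + -ling
Meaning = small / young


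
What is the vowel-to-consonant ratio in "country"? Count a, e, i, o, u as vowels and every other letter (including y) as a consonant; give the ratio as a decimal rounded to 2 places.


Word: "country"
Vowels (a,e,i,o,u): 2
Consonants: 5
Ratio = 2/5
= 0.40


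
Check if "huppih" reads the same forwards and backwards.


Word: "huppih"
Reversed: "hippuh"
Forward == Backward? huppih != hippuh
Palindrome = No


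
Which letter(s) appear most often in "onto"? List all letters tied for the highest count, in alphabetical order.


Word: "onto"
Letter counts:
  'n': 1
  'o': 2
  't': 1
Maximum count = 2
Most frequent = 'o' (2 times each)


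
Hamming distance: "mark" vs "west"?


Comparing character by character (same length = 4):
  Pos 0: 'm' vs 'w' !=
  Pos 1: 'a' vs 'e' !=
  Pos 2: 'r' vs 's' !=
  Pos 3: 'k' vs 't' !=
Hamming distance = 4


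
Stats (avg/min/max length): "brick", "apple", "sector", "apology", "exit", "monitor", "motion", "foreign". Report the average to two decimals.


Lengths: "brick"=5, "apple"=5, "sector"=6, "apology"=7, "exit"=4, "monitor"=7, "motion"=6, "foreign"=7
Sum = 47, Count = 8
Average = 47/8 = 5.88
= avg=5.88, min=4, max=7


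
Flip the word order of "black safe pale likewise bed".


Original: "black safe pale likewise bed"
Words (1..n): black | safe | pale | likewise | bed
Reversed (n..1): bed | likewise | pale | safe | black
Result = "bed likewise pale safe black"


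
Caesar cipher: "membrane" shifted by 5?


Word: "membrane"
Shift: 5
Each letter → (letter + shift) mod 26:
  'm' (12) + 5 = 17 → 'r'
  'e' (4) + 5 = 9 → 'j'
  'm' (12) + 5 = 17 → 'r'
  'b' (1) + 5 = 6 → 'g'
  'r' (17) + 5 = 22 → 'w'
  'a' (0) + 5 = 5 → 'f'
  'n' (13) + 5 = 18 → 's'
  'e' (4) + 5 = 9 → 'j'
Result = "rjrgwfsj"


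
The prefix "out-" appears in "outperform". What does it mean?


Prefix: out-
Example: outperform = out- + perform
Meaning = surpass


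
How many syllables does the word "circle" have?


Word: "circle"
Syllable breakdown: cir / cle
Counting: 2 parts
= 2 syllables


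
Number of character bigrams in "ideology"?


Word: "ideology" (length 8)
Number of 2-grams = length - 2 + 1 = 8 - 2 + 1
= 7


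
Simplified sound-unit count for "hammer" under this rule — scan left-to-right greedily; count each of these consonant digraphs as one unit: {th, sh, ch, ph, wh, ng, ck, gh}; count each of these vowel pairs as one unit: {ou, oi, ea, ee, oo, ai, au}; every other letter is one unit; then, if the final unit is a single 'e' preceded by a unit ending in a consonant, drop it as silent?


Word: "hammer" (6 letters)
Left-to-right scan:
  1. 'h' (letter)
  2. 'a' (letter)
  3. 'm' (letter)
  4. 'm' (letter)
  5. 'e' (letter)
  6. 'r' (letter)
Units from scan: 6
Sound units = 6 units


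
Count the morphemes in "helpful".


Word: "helpful"
Morphemes: help / -ful
Each morpheme carries meaning
= 2 morphemes


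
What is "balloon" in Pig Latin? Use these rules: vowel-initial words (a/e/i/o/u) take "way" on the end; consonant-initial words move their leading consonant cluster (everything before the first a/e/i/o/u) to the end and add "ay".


Word: "balloon"
Starts with consonant(s) → move to end, add 'ay'
Consonant cluster: "b"
Pig Latin = "alloonbay"


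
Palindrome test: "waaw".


Word: "waaw"
Reversed: "waaw"
Forward == Backward? waaw == waaw
Palindrome = Yes


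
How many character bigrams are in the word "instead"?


Word: "instead" (length 7)
Number of 2-grams = length - 2 + 1 = 7 - 2 + 1
= 6


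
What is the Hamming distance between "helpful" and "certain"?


Comparing character by character (same length = 7):
  Pos 0: 'h' vs 'c' !=
  Pos 1: 'e' vs 'e' =
  Pos 2: 'l' vs 'r' !=
  Pos 3: 'p' vs 't' !=
  Pos 4: 'f' vs 'a' !=
  Pos 5: 'u' vs 'i' !=
  Pos 6: 'l' vs 'n' !=
Hamming distance = 6


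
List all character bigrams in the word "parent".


Word: "parent" (length 6)
Number of bigrams = 6 - 2 + 1 = 5
  Position 0: "pa"
  Position 1: "ar"
  Position 2: "re"
  Position 3: "en"
  Position 4: "nt"
Bigrams = "pa", "ar", "re", "en", "nt"


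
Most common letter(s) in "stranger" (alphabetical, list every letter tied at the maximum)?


Word: "stranger"
Letter counts:
  'a': 1
  'e': 1
  'g': 1
  'n': 1
  'r': 2
  's': 1
  't': 1
Maximum count = 2
Most frequent = 'r' (2 times each)


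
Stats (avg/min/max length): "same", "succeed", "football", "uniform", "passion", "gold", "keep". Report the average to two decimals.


Lengths: "same"=4, "succeed"=7, "football"=8, "uniform"=7, "passion"=7, "gold"=4, "keep"=4
Sum = 41, Count = 7
Average = 41/7 = 5.86
= avg=5.86, min=4, max=8


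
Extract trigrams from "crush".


Word: "crush" (length 5)
Number of trigrams = 5 - 3 + 1 = 3
  Position 0: "cru"
  Position 1: "rus"
  Position 2: "ush"
Trigrams = "cru", "rus", "ush"


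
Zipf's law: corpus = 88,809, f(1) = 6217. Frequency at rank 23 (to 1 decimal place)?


Zipf's law: f(r) = f(1) / r
f(1) = 6217
f(23) = 6217 / 23
= 270.3 occurrences


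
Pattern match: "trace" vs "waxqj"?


Pattern of "trace": [0, 1, 2, 3, 4]
Pattern of "waxqj": [0, 1, 2, 3, 4]
Patterns match
Same pattern = Yes


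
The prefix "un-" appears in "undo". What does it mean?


Prefix: un-
Example: undo (un- + do)
Meaning = not / reverse


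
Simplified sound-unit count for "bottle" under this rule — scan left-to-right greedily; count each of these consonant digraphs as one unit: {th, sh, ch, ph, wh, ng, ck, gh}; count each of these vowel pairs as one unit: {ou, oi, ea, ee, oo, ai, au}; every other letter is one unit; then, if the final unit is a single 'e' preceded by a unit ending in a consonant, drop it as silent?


Word: "bottle" (6 letters)
Left-to-right scan:
  (1) 'b' (letter)
  (2) 'o' (letter)
  (3) 't' (letter)
  (4) 't' (letter)
  (5) 'l' (letter)
  (6) 'e' (letter)
Units from scan: 6
Final unit is 'e' after a consonant -> drop as silent (-1)
Sound units = 5 units


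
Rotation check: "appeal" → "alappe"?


Word: "appeal", Candidate: "alappe"
Method: check if candidate is substring of word+word
"appealappeal" contains "alappe"? Yes
Is rotation = Yes


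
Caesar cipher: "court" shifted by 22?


Word: "court"
Shift: 22
Each letter → (letter + shift) mod 26:
  'c' (2) + 22 = 24 → 'y'
  'o' (14) + 22 = 10 → 'k'
  'u' (20) + 22 = 16 → 'q'
  'r' (17) + 22 = 13 → 'n'
  't' (19) + 22 = 15 → 'p'
Result = "ykqnp"


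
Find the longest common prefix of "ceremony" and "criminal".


Word 1: "ceremony"
Word 2: "criminal"
Comparing from start:
  Pos 0: 'c' == 'c'
  Pos 1: 'e' != 'r' (stop)
LCP = "c" (length 1)


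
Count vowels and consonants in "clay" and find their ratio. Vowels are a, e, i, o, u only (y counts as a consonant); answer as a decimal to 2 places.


Word: "clay"
Vowels (a,e,i,o,u): 1
Consonants: 3
Ratio = 1/3
= 0.33


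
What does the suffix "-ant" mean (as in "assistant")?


Suffix: -ant
Example: assistant = assist + -ant
Meaning = one who / that which


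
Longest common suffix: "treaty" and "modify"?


Word 1: "treaty"
Word 2: "modify"
Comparing from end:
  Pos -1: 'y' == 'y'
  Pos -2: 't' != 'f' (stop)
LCS = "y" (length 1)


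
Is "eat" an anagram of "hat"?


Word 1: "hat" → sorted: aht
Word 2: "eat" → sorted: aet
Same letters? aht != aet
Anagram = No


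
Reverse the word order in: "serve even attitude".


Original: "serve even attitude"
Words (1..n): serve | even | attitude
Reversed (n..1): attitude | even | serve
Result = "attitude even serve"


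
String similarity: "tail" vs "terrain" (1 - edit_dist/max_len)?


Word 1: "tail" (length 4)
Word 2: "terrain" (length 7)
One optimal edit sequence:
  1. keep 't'
  2. insert 'e'  (+1)
  3. insert 'r'  (+1)
  4. insert 'r'  (+1)
  5. keep 'a'
  6. keep 'i'
  7. substitute 'l' -> 'n'  (+1)
Edit distance = 4
Max length = max(4, 7) = 7
Similarity = 1 - 4/7
= 0.4286


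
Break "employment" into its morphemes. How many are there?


Word: "employment"
Morphemes: employ + -ment
Each morpheme carries meaning
= 2 morphemes


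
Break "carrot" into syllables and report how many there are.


Word: "carrot"
Syllable breakdown: car / rot
Counting: 2 parts
= 2 syllables


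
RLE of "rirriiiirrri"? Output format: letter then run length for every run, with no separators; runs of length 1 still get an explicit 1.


String: "rirriiiirrri"
Scanning for consecutive runs:
  'r' x 1
  'i' x 1
  'r' x 2
  'i' x 4
  'r' x 3
  'i' x 1
RLE = "r1i1r2i4r3i1"


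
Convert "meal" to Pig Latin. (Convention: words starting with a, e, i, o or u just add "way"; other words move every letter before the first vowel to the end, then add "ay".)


Word: "meal"
Starts with consonant(s) → move to end, add 'ay'
Consonant cluster: "m"
Pig Latin = "ealmay"


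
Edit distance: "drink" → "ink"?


Word 1: "drink" (length 5)
Word 2: "ink" (length 3)
One optimal edit sequence (insert/delete/substitute each cost 1):
  1. delete 'd'  (+1)
  2. delete 'r'  (+1)
  3. keep 'i'
  4. keep 'n'
  5. keep 'k'
Total edit operations: 2
Edit distance = 2


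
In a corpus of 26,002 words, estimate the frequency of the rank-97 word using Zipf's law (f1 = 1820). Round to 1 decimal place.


Zipf's law: f(r) = f(1) / r
f(1) = 1820
f(97) = 1820 / 97
= 18.8 occurrences


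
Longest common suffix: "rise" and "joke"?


Word 1: "rise"
Word 2: "joke"
Comparing from end:
  Pos -1: 'e' == 'e'
  Pos -2: 's' != 'k' (stop)
LCS = "e" (length 1)


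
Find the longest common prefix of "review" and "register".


Word 1: "review"
Word 2: "register"
Comparing from start:
  Pos 0: 'r' == 'r'
  Pos 1: 'e' == 'e'
  Pos 2: 'v' != 'g' (stop)
LCP = "re" (length 2)


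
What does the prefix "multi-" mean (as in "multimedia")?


Prefix: multi-
Example: multimedia (multi- + media)
Meaning = many


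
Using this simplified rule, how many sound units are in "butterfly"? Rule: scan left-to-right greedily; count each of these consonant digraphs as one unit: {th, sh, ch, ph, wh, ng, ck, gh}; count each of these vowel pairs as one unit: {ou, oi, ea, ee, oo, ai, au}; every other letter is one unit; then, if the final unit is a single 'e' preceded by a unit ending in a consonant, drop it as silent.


Word: "butterfly" (9 letters)
Left-to-right scan:
  1. 'b' (letter)
  2. 'u' (letter)
  3. 't' (letter)
  4. 't' (letter)
  5. 'e' (letter)
  6. 'r' (letter)
  7. 'f' (letter)
  8. 'l' (letter)
  9. 'y' (letter)
Units from scan: 9
Sound units = 9 units


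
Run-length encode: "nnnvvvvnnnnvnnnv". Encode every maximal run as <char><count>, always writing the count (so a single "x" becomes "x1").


String: "nnnvvvvnnnnvnnnv"
Scanning for consecutive runs:
  'n' x 3
  'v' x 4
  'n' x 4
  'v' x 1
  'n' x 3
  'v' x 1
RLE = "n3v4n4v1n3v1"


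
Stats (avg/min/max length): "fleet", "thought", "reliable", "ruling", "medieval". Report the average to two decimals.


Lengths: "fleet"=5, "thought"=7, "reliable"=8, "ruling"=6, "medieval"=8
Sum = 34, Count = 5
Average = 34/5 = 6.80
= avg=6.80, min=5, max=8


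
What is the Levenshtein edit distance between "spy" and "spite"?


Word 1: "spy" (length 3)
Word 2: "spite" (length 5)
One optimal edit sequence (insert/delete/substitute each cost 1):
  1. keep 's'
  2. keep 'p'
  3. insert 'i'  (+1)
  4. insert 't'  (+1)
  5. substitute 'y' -> 'e'  (+1)
Total edit operations: 3
Edit distance = 3


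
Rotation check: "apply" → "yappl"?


Word: "apply", Candidate: "yappl"
Method: check if candidate is substring of word+word
"applyapply" contains "yappl"? Yes
Is rotation = Yes


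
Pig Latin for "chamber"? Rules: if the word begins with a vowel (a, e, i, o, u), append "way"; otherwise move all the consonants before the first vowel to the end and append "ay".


Word: "chamber"
Starts with consonant(s) → move to end, add 'ay'
Consonant cluster: "ch"
Pig Latin = "amberchay"


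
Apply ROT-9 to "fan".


Word: "fan"
Shift: 9
Each letter → (letter + shift) mod 26:
  'f' (5) + 9 = 14 → 'o'
  'a' (0) + 9 = 9 → 'j'
  'n' (13) + 9 = 22 → 'w'
Result = "ojw"


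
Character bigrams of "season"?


Word: "season" (length 6)
Number of bigrams = 6 - 2 + 1 = 5
  Position 0: "se"
  Position 1: "ea"
  Position 2: "as"
  Position 3: "so"
  Position 4: "on"
Bigrams = "se", "ea", "as", "so", "on"


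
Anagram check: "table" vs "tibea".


Word 1: "table" → sorted: abelt
Word 2: "tibea" → sorted: abeit
Same letters? abelt != abeit
Anagram = No


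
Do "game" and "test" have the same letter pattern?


Pattern of "game": [0, 1, 2, 3]
Pattern of "test": [0, 1, 2, 0]
Patterns do not match
Same pattern = No


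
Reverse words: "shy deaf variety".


Original: "shy deaf variety"
Words (1..n): shy | deaf | variety
Reversed (n..1): variety | deaf | shy
Result = "variety deaf shy"


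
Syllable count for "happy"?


Word: "happy"
Syllable breakdown: hap-py
Counting: 2 parts
= 2 syllables


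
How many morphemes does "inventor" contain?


Word: "inventor"
Morphemes: invent + -or
Each morpheme carries meaning
= 2 morphemes


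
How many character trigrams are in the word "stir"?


Word: "stir" (length 4)
Number of 3-grams = length - 3 + 1 = 4 - 3 + 1
= 2


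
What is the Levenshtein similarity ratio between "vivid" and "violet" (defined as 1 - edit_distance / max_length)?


Word 1: "vivid" (length 5)
Word 2: "violet" (length 6)
One optimal edit sequence:
  1. keep 'v'
  2. keep 'i'
  3. insert 'o'  (+1)
  4. substitute 'v' -> 'l'  (+1)
  5. substitute 'i' -> 'e'  (+1)
  6. substitute 'd' -> 't'  (+1)
Edit distance = 4
Max length = max(5, 6) = 6
Similarity = 1 - 4/6
= 0.3333


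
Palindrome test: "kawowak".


Word: "kawowak"
Reversed: "kawowak"
Forward == Backward? kawowak == kawowak
Palindrome = Yes


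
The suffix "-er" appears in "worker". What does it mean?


Suffix: -er
As in: worker -> work + -er
Meaning = one who / more


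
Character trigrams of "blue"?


Word: "blue" (length 4)
Number of trigrams = 4 - 3 + 1 = 2
  Position 0: "blu"
  Position 1: "lue"
Trigrams = "blu", "lue"


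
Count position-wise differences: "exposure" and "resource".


Comparing character by character (same length = 8):
  Pos 0: 'e' vs 'r' !=
  Pos 1: 'x' vs 'e' !=
  Pos 2: 'p' vs 's' !=
  Pos 3: 'o' vs 'o' =
  Pos 4: 's' vs 'u' !=
  Pos 5: 'u' vs 'r' !=
  Pos 6: 'r' vs 'c' !=
  Pos 7: 'e' vs 'e' =
Hamming distance = 6


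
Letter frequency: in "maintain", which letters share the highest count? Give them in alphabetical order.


Word: "maintain"
Letter counts:
  'a': 2
  'i': 2
  'm': 1
  'n': 2
  't': 1
Maximum count = 2
Most frequent = 'a', 'i', 'n' (2 times each)


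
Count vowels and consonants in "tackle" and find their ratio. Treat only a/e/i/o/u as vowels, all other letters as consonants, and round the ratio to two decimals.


Word: "tackle"
Vowels (a,e,i,o,u): 2
Consonants: 4
Ratio = 2/4
= 0.50


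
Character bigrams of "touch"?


Word: "touch" (length 5)
Number of bigrams = 5 - 2 + 1 = 4
  Position 0: "to"
  Position 1: "ou"
  Position 2: "uc"
  Position 3: "ch"
Bigrams = "to", "ou", "uc", "ch"


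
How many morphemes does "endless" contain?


Word: "endless"
Morphemes: end | -less
Each morpheme carries meaning
= 2 morphemes


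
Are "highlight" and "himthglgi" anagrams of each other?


Word 1: "highlight" → sorted: gghhhiilt
Word 2: "himthglgi" → sorted: gghhiilmt
Same letters? gghhhiilt != gghhiilmt
Anagram = No


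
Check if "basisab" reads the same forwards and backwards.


Word: "basisab"
Reversed: "basisab"
Forward == Backward? basisab == basisab
Palindrome = Yes


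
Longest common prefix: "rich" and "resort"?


Word 1: "rich"
Word 2: "resort"
Comparing from start:
  Pos 0: 'r' == 'r'
  Pos 1: 'i' != 'e' (stop)
LCP = "r" (length 1)


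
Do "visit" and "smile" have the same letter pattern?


Pattern of "visit": [0, 1, 2, 1, 3]
Pattern of "smile": [0, 1, 2, 3, 4]
Patterns do not match
Same pattern = No


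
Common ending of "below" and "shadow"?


Word 1: "below"
Word 2: "shadow"
Comparing from end:
  Pos -1: 'w' == 'w'
  Pos -2: 'o' == 'o'
  Pos -3: 'l' != 'd' (stop)
LCS = "ow" (length 2)


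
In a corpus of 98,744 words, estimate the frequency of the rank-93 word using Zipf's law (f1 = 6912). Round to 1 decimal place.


Zipf's law: f(r) = f(1) / r
f(1) = 6912
f(93) = 6912 / 93
= 74.3 occurrences


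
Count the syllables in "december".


Word: "december"
Syllable breakdown: de-cem-ber
Counting: 3 parts
= 3 syllables


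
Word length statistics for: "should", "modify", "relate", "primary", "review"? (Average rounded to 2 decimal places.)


Lengths: "should"=6, "modify"=6, "relate"=6, "primary"=7, "review"=6
Sum = 31, Count = 5
Average = 31/5 = 6.20
= avg=6.20, min=6, max=7


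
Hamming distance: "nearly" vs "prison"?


Comparing character by character (same length = 6):
  Pos 0: 'n' vs 'p' !=
  Pos 1: 'e' vs 'r' !=
  Pos 2: 'a' vs 'i' !=
  Pos 3: 'r' vs 's' !=
  Pos 4: 'l' vs 'o' !=
  Pos 5: 'y' vs 'n' !=
Hamming distance = 6


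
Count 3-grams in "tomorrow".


Word: "tomorrow" (length 8)
Number of 3-grams = length - 3 + 1 = 8 - 3 + 1
= 6


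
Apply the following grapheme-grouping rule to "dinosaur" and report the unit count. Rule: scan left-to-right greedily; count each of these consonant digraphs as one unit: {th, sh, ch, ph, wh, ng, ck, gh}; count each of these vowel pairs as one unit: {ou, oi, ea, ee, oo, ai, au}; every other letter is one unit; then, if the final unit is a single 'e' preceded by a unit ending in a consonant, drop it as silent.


Word: "dinosaur" (8 letters)
Left-to-right scan:
  (1) 'd' (letter)
  (2) 'i' (letter)
  (3) 'n' (letter)
  (4) 'o' (letter)
  (5) 's' (letter)
  (6) 'au' (vowel-pair)
  (7) 'r' (letter)
Units from scan: 7
Sound units = 7 units


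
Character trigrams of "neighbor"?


Word: "neighbor" (length 8)
Number of trigrams = 8 - 3 + 1 = 6
  Position 0: "nei"
  Position 1: "eig"
  Position 2: "igh"
  Position 3: "ghb"
  Position 4: "hbo"
  Position 5: "bor"
Trigrams = "nei", "eig", "igh", "ghb", "hbo", "bor"


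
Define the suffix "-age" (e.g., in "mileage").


Suffix: -age
Example: mileage = mile + -age
Meaning = result / collection


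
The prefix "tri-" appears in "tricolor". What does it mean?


Prefix: tri-
Example: tricolor = tri- + color
Meaning = three


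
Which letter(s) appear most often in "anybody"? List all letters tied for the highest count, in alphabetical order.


Word: "anybody"
Letter counts:
  'a': 1
  'b': 1
  'd': 1
  'n': 1
  'o': 1
  'y': 2
Maximum count = 2
Most frequent = 'y' (2 times each)


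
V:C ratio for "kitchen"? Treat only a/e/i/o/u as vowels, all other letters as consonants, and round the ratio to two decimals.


Word: "kitchen"
Vowels (a,e,i,o,u): 2
Consonants: 5
Ratio = 2/5
= 0.40


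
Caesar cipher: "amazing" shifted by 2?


Word: "amazing"
Shift: 2
Each letter → (letter + shift) mod 26:
  'a' (0) + 2 = 2 → 'c'
  'm' (12) + 2 = 14 → 'o'
  'a' (0) + 2 = 2 → 'c'
  'z' (25) + 2 = 1 → 'b'
  'i' (8) + 2 = 10 → 'k'
  'n' (13) + 2 = 15 → 'p'
  'g' (6) + 2 = 8 → 'i'
Result = "cocbkpi"


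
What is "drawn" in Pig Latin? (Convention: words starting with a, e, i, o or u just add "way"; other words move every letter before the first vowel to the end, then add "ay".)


Word: "drawn"
Starts with consonant(s) → move to end, add 'ay'
Consonant cluster: "dr"
Pig Latin = "awndray"


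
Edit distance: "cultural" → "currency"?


Word 1: "cultural" (length 8)
Word 2: "currency" (length 8)
One optimal edit sequence (insert/delete/substitute each cost 1):
  1. keep 'c'
  2. keep 'u'
  3. substitute 'l' -> 'r'  (+1)
  4. substitute 't' -> 'r'  (+1)
  5. substitute 'u' -> 'e'  (+1)
  6. substitute 'r' -> 'n'  (+1)
  7. substitute 'a' -> 'c'  (+1)
  8. substitute 'l' -> 'y'  (+1)
Total edit operations: 6
Edit distance = 6


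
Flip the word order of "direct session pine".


Original: "direct session pine"
Words (1..n): direct | session | pine
Reversed (n..1): pine | session | direct
Result = "pine session direct"


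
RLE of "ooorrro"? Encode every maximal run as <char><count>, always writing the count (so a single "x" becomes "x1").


String: "ooorrro"
Scanning for consecutive runs:
  'o' x 3
  'r' x 3
  'o' x 1
RLE = "o3r3o1"


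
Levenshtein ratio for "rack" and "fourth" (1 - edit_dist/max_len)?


Word 1: "rack" (length 4)
Word 2: "fourth" (length 6)
One optimal edit sequence:
  1. insert 'f'  (+1)
  2. insert 'o'  (+1)
  3. substitute 'r' -> 'u'  (+1)
  4. substitute 'a' -> 'r'  (+1)
  5. substitute 'c' -> 't'  (+1)
  6. substitute 'k' -> 'h'  (+1)
Edit distance = 6
Max length = max(4, 6) = 6
Similarity = 1 - 6/6
= 0.0000


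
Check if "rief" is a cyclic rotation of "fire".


Word: "fire", Candidate: "rief"
Method: check if candidate is substring of word+word
"firefire" contains "rief"? No
Is rotation = No


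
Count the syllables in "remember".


Word: "remember"
Syllable breakdown: re / mem / ber
Counting: 3 parts
= 3 syllables


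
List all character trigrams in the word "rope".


Word: "rope" (length 4)
Number of trigrams = 4 - 3 + 1 = 2
  Position 0: "rop"
  Position 1: "ope"
Trigrams = "rop", "ope"
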